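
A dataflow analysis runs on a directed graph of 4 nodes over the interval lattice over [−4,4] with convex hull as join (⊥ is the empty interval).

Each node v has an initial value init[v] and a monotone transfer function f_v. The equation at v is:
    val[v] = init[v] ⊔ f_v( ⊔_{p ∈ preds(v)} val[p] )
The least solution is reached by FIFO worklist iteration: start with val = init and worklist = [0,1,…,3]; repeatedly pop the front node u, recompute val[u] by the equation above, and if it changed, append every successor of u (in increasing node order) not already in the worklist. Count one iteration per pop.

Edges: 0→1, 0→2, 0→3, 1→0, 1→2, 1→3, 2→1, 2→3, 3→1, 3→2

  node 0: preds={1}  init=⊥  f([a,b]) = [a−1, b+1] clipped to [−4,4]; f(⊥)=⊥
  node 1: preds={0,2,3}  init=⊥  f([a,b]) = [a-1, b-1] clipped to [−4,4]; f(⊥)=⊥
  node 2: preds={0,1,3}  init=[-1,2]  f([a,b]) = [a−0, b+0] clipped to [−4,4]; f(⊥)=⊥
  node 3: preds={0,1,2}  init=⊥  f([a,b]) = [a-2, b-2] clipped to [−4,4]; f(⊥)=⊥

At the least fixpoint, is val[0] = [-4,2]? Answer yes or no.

yes

Trace (12 dequeues):
  [1] u=0 | in ⊥ | out ⊥ | ==
  [2] u=1 | in [-1,2] | out [-2,1] | prev ⊥ | push {0}
  [3] u=2 | in [-2,1] | out [-2,2] | prev [-1,2] | push {1}
  [4] u=3 | in [-2,2] | out [-4,0] | prev ⊥ | push {2}
  [5] u=0 | in [-2,1] | out [-3,2] | prev ⊥ | push {3}
  [6] u=1 | in [-4,2] | out [-4,1] | prev [-2,1] | push {0}
  [7] u=2 | in [-4,2] | out [-4,2] | prev [-2,2] | push {1}
  [8] u=3 | in [-4,2] | out [-4,0] | ==
  [9] u=0 | in [-4,1] | out [-4,2] | prev [-3,2] | push {2,3}
  [10] u=1 | in [-4,2] | out [-4,1] | ==
  [11] u=2 | in [-4,2] | out [-4,2] | ==
  [12] u=3 | in [-4,2] | out [-4,0] | ==

Converged values:
  [0] [-4,2]
  [1] [-4,1]
  [2] [-4,2]
  [3] [-4,0]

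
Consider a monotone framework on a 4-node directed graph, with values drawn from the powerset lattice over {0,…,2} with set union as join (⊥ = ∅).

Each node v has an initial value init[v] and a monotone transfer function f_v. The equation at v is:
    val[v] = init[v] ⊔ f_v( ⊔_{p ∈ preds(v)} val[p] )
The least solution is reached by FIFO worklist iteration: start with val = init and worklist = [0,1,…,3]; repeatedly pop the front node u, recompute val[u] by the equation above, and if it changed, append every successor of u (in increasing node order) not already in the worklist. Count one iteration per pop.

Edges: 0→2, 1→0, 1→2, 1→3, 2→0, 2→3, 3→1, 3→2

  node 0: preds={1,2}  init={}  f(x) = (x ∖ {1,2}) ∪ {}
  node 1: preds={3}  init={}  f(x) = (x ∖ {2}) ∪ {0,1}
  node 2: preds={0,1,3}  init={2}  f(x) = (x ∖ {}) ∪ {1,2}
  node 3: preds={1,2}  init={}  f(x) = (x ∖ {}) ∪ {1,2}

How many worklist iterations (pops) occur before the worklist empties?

7

Worklist (7 pops):
  #1 pop 0: in={2} → {} (no change)
  #2 pop 1: in={} → {0,1} (was {}); enqueue [0]
  #3 pop 2: in={0,1} → {0,1,2} (was {2}); enqueue []
  #4 pop 3: in={0,1,2} → {0,1,2} (was {}); enqueue [1,2]
  #5 pop 0: in={0,1,2} → {0} (was {}); enqueue []
  #6 pop 1: in={0,1,2} → {0,1} (no change)
  #7 pop 2: in={0,1,2} → {0,1,2} (no change)

Fixpoint:
  val[0] = {0}
  val[1] = {0,1}
  val[2] = {0,1,2}
  val[3] = {0,1,2}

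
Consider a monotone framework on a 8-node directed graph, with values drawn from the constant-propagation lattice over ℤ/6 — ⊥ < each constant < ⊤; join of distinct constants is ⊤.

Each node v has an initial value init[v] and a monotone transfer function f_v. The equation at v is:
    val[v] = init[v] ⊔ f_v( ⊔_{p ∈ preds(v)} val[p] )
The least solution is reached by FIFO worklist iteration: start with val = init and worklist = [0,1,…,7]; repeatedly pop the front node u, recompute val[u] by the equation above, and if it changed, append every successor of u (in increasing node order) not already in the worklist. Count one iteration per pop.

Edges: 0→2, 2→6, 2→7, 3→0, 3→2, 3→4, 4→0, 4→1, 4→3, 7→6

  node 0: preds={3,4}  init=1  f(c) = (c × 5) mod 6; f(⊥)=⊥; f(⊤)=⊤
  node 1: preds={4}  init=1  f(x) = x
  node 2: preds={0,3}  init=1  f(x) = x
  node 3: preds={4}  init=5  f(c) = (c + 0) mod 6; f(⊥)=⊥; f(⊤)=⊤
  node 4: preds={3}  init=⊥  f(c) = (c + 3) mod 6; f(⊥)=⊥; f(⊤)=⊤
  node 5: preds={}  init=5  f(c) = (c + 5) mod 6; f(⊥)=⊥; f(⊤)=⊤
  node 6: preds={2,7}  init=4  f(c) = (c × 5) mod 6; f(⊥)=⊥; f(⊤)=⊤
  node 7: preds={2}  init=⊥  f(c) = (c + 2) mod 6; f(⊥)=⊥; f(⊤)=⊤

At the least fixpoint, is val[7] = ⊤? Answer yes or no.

Trace (18 dequeues):
  [1] u=0 | in 5 | out 1 | ==
  [2] u=1 | in ⊥ | out 1 | ==
  [3] u=2 | in ⊤ | out ⊤ | prev 1 | push {}
  [4] u=3 | in ⊥ | out 5 | ==
  [5] u=4 | in 5 | out 2 | prev ⊥ | push {0,1,3}
  [6] u=5 | in ⊥ | out 5 | ==
  [7] u=6 | in ⊤ | out ⊤ | prev 4 | push {}
  [8] u=7 | in ⊤ | out ⊤ | prev ⊥ | push {6}
  [9] u=0 | in ⊤ | out ⊤ | prev 1 | push {2}
  [10] u=1 | in 2 | out ⊤ | prev 1 | push {}
  [11] u=3 | in 2 | out ⊤ | prev 5 | push {0,4}
  [12] u=6 | in ⊤ | out ⊤ | ==
  [13] u=2 | in ⊤ | out ⊤ | ==
  [14] u=0 | in ⊤ | out ⊤ | ==
  [15] u=4 | in ⊤ | out ⊤ | prev 2 | push {0,1,3}
  [16] u=0 | in ⊤ | out ⊤ | ==
  [17] u=1 | in ⊤ | out ⊤ | ==
  [18] u=3 | in ⊤ | out ⊤ | ==

Converged values:
  [0] ⊤
  [1] ⊤
  [2] ⊤
  [3] ⊤
  [4] ⊤
  [5] 5
  [6] ⊤
  [7] ⊤

yes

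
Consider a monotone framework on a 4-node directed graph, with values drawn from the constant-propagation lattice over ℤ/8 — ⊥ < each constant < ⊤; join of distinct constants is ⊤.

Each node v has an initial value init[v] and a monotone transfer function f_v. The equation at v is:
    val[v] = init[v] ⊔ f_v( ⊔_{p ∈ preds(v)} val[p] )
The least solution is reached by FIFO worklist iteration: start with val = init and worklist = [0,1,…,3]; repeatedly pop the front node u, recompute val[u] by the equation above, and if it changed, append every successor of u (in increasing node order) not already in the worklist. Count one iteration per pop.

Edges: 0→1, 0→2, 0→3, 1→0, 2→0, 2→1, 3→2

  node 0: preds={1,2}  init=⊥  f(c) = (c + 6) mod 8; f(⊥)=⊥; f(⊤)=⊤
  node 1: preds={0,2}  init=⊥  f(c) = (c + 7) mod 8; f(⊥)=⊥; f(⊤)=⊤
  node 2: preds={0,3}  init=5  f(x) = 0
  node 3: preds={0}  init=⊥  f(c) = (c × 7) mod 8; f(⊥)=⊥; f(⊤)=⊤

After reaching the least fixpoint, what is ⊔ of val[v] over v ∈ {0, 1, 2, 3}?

⊤

Worklist (9 pops):
  #1 pop 0: in=5 → 3 (was ⊥); enqueue []
  #2 pop 1: in=⊤ → ⊤ (was ⊥); enqueue [0]
  #3 pop 2: in=3 → ⊤ (was 5); enqueue [1]
  #4 pop 3: in=3 → 5 (was ⊥); enqueue [2]
  #5 pop 0: in=⊤ → ⊤ (was 3); enqueue [3]
  #6 pop 1: in=⊤ → ⊤ (no change)
  #7 pop 2: in=⊤ → ⊤ (no change)
  #8 pop 3: in=⊤ → ⊤ (was 5); enqueue [2]
  #9 pop 2: in=⊤ → ⊤ (no change)

Fixpoint:
  val[0] = ⊤
  val[1] = ⊤
  val[2] = ⊤
  val[3] = ⊤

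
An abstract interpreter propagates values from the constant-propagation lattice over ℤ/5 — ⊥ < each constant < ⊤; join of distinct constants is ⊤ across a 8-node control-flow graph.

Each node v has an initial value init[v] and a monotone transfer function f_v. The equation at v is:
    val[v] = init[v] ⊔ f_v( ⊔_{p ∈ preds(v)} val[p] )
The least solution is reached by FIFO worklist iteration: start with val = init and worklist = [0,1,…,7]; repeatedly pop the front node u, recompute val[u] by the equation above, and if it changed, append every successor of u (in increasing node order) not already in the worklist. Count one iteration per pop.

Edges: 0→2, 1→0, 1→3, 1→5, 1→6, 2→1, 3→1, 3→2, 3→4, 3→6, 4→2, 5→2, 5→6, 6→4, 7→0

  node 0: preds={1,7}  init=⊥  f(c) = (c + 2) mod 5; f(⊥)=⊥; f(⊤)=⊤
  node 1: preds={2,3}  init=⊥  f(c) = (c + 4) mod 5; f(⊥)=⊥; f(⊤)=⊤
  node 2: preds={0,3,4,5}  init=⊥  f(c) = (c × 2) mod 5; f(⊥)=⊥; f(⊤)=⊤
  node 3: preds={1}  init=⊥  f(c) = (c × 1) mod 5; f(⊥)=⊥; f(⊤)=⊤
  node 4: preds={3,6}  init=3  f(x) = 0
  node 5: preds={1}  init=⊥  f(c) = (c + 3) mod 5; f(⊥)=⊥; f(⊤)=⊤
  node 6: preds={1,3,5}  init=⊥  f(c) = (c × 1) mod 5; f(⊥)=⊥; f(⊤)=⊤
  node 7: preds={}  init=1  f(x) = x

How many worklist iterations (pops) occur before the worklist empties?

Iteration log — 24 steps:
  step 1. node 0  ⊔preds=1  new=3  old=⊥  +wl: 
  step 2. node 1  ⊔preds=⊥  new=⊥  stable
  step 3. node 2  ⊔preds=3  new=1  old=⊥  +wl: 1
  step 4. node 3  ⊔preds=⊥  new=⊥  stable
  step 5. node 4  ⊔preds=⊥  new=⊤  old=3  +wl: 2
  step 6. node 5  ⊔preds=⊥  new=⊥  stable
  step 7. node 6  ⊔preds=⊥  new=⊥  stable
  step 8. node 7  ⊔preds=⊥  new=1  stable
  step 9. node 1  ⊔preds=1  new=0  old=⊥  +wl: 0,3,5,6
  step 10. node 2  ⊔preds=⊤  new=⊤  old=1  +wl: 1
  step 11. node 0  ⊔preds=⊤  new=⊤  old=3  +wl: 2
  step 12. node 3  ⊔preds=0  new=0  old=⊥  +wl: 4
  step 13. node 5  ⊔preds=0  new=3  old=⊥  +wl: 
  step 14. node 6  ⊔preds=⊤  new=⊤  old=⊥  +wl: 
  step 15. node 1  ⊔preds=⊤  new=⊤  old=0  +wl: 0,3,5,6
  step 16. node 2  ⊔preds=⊤  new=⊤  stable
  step 17. node 4  ⊔preds=⊤  new=⊤  stable
  step 18. node 0  ⊔preds=⊤  new=⊤  stable
  step 19. node 3  ⊔preds=⊤  new=⊤  old=0  +wl: 1,2,4
  step 20. node 5  ⊔preds=⊤  new=⊤  old=3  +wl: 
  step 21. node 6  ⊔preds=⊤  new=⊤  stable
  step 22. node 1  ⊔preds=⊤  new=⊤  stable
  step 23. node 2  ⊔preds=⊤  new=⊤  stable
  step 24. node 4  ⊔preds=⊤  new=⊤  stable

Least fixpoint reached:
  node 0: ⊤
  node 1: ⊤
  node 2: ⊤
  node 3: ⊤
  node 4: ⊤
  node 5: ⊤
  node 6: ⊤
  node 7: 1

24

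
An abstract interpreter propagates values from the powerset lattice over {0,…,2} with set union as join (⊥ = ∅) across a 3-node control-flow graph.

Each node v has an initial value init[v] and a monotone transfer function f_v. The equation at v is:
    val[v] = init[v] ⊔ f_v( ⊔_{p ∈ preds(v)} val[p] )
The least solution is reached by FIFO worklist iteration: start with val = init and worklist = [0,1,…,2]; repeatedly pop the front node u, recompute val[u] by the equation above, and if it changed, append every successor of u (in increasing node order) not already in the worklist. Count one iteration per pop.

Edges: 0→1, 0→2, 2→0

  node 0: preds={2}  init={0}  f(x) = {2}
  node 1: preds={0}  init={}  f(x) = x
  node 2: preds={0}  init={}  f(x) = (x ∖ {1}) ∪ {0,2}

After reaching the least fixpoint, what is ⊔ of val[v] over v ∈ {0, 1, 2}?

Iteration log — 4 steps:
  step 1. node 0  ⊔preds={}  new={0,2}  old={0}  +wl: 
  step 2. node 1  ⊔preds={0,2}  new={0,2}  old={}  +wl: 
  step 3. node 2  ⊔preds={0,2}  new={0,2}  old={}  +wl: 0
  step 4. node 0  ⊔preds={0,2}  new={0,2}  stable

Least fixpoint reached:
  node 0: {0,2}
  node 1: {0,2}
  node 2: {0,2}

{0,2}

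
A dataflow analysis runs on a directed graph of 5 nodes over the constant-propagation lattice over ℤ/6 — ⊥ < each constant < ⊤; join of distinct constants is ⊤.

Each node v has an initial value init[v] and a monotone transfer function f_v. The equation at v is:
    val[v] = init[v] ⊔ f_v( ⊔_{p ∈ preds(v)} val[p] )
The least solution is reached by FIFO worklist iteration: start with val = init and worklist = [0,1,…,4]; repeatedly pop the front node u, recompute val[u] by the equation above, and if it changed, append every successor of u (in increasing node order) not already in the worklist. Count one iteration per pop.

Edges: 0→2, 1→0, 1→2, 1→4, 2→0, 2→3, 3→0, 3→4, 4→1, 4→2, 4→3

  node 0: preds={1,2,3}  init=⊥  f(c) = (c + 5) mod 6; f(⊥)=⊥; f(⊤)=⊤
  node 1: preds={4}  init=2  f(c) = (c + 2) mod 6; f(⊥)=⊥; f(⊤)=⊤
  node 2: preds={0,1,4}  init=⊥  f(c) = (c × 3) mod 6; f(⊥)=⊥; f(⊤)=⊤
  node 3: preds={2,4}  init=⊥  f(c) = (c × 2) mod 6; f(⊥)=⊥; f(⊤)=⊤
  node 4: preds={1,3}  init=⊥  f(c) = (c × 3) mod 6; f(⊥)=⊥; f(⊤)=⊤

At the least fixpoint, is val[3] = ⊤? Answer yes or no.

Trace (11 dequeues):
  [1] u=0 | in 2 | out 1 | prev ⊥ | push {}
  [2] u=1 | in ⊥ | out 2 | ==
  [3] u=2 | in ⊤ | out ⊤ | prev ⊥ | push {0}
  [4] u=3 | in ⊤ | out ⊤ | prev ⊥ | push {}
  [5] u=4 | in ⊤ | out ⊤ | prev ⊥ | push {1,2,3}
  [6] u=0 | in ⊤ | out ⊤ | prev 1 | push {}
  [7] u=1 | in ⊤ | out ⊤ | prev 2 | push {0,4}
  [8] u=2 | in ⊤ | out ⊤ | ==
  [9] u=3 | in ⊤ | out ⊤ | ==
  [10] u=0 | in ⊤ | out ⊤ | ==
  [11] u=4 | in ⊤ | out ⊤ | ==

Converged values:
  [0] ⊤
  [1] ⊤
  [2] ⊤
  [3] ⊤
  [4] ⊤

yes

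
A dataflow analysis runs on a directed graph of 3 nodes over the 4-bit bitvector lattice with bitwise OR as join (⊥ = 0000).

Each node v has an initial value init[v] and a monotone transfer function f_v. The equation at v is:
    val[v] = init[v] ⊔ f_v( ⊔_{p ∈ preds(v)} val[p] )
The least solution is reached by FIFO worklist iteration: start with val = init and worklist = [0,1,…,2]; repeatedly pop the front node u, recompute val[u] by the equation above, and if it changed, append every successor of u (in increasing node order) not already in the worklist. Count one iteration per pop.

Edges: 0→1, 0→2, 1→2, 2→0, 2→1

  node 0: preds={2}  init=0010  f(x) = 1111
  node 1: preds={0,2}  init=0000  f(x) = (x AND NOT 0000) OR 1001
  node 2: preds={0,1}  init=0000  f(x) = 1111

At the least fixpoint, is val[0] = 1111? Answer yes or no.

Iteration log — 5 steps:
  step 1. node 0  ⊔preds=0000  new=1111  old=0010  +wl: 
  step 2. node 1  ⊔preds=1111  new=1111  old=0000  +wl: 
  step 3. node 2  ⊔preds=1111  new=1111  old=0000  +wl: 0,1
  step 4. node 0  ⊔preds=1111  new=1111  stable
  step 5. node 1  ⊔preds=1111  new=1111  stable

Least fixpoint reached:
  node 0: 1111
  node 1: 1111
  node 2: 1111

yes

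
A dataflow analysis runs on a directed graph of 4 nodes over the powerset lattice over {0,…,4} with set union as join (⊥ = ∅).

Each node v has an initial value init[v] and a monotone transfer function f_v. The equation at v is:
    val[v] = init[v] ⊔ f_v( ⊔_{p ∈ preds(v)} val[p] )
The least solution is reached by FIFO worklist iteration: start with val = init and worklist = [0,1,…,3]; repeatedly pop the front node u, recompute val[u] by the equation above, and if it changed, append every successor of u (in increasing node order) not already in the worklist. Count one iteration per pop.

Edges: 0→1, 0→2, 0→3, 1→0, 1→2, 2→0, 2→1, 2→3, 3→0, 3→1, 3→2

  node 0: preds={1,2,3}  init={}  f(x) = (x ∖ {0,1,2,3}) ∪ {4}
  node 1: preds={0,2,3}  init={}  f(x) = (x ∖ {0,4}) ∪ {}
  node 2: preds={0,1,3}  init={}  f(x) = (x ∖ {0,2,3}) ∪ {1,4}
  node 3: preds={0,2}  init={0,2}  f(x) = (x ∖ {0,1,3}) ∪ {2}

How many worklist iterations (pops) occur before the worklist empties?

Trace (8 dequeues):
  [1] u=0 | in {0,2} | out {4} | prev {} | push {}
  [2] u=1 | in {0,2,4} | out {2} | prev {} | push {0}
  [3] u=2 | in {0,2,4} | out {1,4} | prev {} | push {1}
  [4] u=3 | in {1,4} | out {0,2,4} | prev {0,2} | push {2}
  [5] u=0 | in {0,1,2,4} | out {4} | ==
  [6] u=1 | in {0,1,2,4} | out {1,2} | prev {2} | push {0}
  [7] u=2 | in {0,1,2,4} | out {1,4} | ==
  [8] u=0 | in {0,1,2,4} | out {4} | ==

Converged values:
  [0] {4}
  [1] {1,2}
  [2] {1,4}
  [3] {0,2,4}

8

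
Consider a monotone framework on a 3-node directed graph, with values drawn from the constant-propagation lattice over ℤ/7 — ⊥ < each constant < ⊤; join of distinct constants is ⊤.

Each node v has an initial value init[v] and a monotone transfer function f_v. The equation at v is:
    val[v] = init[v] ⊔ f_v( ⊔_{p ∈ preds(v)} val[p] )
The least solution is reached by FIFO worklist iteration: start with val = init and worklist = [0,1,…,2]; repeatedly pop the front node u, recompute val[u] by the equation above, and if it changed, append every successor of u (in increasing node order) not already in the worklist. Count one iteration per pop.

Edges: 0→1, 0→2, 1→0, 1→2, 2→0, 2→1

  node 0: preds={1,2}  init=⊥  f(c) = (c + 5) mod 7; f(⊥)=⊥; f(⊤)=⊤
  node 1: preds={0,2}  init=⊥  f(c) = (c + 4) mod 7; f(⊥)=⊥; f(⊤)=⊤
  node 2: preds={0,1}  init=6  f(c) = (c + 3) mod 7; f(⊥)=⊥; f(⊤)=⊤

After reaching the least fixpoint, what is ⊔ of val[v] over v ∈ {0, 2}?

⊤

Worklist (6 pops):
  #1 pop 0: in=6 → 4 (was ⊥); enqueue []
  #2 pop 1: in=⊤ → ⊤ (was ⊥); enqueue [0]
  #3 pop 2: in=⊤ → ⊤ (was 6); enqueue [1]
  #4 pop 0: in=⊤ → ⊤ (was 4); enqueue [2]
  #5 pop 1: in=⊤ → ⊤ (no change)
  #6 pop 2: in=⊤ → ⊤ (no change)

Fixpoint:
  val[0] = ⊤
  val[1] = ⊤
  val[2] = ⊤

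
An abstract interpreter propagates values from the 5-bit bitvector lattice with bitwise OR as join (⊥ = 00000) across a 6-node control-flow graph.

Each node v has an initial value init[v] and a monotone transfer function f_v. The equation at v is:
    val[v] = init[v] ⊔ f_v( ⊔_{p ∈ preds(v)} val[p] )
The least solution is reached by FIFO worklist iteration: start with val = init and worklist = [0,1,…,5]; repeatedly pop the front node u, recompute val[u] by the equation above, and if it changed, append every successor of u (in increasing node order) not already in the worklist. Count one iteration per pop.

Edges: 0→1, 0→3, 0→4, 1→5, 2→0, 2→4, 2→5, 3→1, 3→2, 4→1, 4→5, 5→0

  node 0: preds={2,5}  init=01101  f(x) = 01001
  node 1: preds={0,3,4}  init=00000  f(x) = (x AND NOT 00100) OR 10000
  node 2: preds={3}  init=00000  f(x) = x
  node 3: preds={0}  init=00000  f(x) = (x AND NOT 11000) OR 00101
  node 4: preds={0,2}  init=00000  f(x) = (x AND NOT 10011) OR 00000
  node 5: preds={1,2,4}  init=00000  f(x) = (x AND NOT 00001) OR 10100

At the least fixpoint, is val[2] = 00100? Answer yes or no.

Trace (11 dequeues):
  [1] u=0 | in 00000 | out 01101 | ==
  [2] u=1 | in 01101 | out 11001 | prev 00000 | push {}
  [3] u=2 | in 00000 | out 00000 | ==
  [4] u=3 | in 01101 | out 00101 | prev 00000 | push {1,2}
  [5] u=4 | in 01101 | out 01100 | prev 00000 | push {}
  [6] u=5 | in 11101 | out 11100 | prev 00000 | push {0}
  [7] u=1 | in 01101 | out 11001 | ==
  [8] u=2 | in 00101 | out 00101 | prev 00000 | push {4,5}
  [9] u=0 | in 11101 | out 01101 | ==
  [10] u=4 | in 01101 | out 01100 | ==
  [11] u=5 | in 11101 | out 11100 | ==

Converged values:
  [0] 01101
  [1] 11001
  [2] 00101
  [3] 00101
  [4] 01100
  [5] 11100

no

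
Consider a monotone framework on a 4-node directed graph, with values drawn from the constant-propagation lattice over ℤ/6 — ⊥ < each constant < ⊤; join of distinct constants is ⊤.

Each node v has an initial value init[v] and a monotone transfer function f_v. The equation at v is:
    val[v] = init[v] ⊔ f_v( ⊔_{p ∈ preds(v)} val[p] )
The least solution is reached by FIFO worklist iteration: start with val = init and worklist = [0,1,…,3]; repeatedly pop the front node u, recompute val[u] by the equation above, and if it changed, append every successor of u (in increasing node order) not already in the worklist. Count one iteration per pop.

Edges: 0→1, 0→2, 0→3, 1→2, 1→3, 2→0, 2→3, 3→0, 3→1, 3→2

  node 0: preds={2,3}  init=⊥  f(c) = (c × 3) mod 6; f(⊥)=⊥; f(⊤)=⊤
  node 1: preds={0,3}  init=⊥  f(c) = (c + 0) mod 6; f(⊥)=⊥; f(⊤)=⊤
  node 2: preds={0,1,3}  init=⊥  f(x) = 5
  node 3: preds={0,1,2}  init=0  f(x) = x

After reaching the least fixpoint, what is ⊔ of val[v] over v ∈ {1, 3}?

Iteration log — 8 steps:
  step 1. node 0  ⊔preds=0  new=0  old=⊥  +wl: 
  step 2. node 1  ⊔preds=0  new=0  old=⊥  +wl: 
  step 3. node 2  ⊔preds=0  new=5  old=⊥  +wl: 0
  step 4. node 3  ⊔preds=⊤  new=⊤  old=0  +wl: 1,2
  step 5. node 0  ⊔preds=⊤  new=⊤  old=0  +wl: 3
  step 6. node 1  ⊔preds=⊤  new=⊤  old=0  +wl: 
  step 7. node 2  ⊔preds=⊤  new=5  stable
  step 8. node 3  ⊔preds=⊤  new=⊤  stable

Least fixpoint reached:
  node 0: ⊤
  node 1: ⊤
  node 2: 5
  node 3: ⊤

⊤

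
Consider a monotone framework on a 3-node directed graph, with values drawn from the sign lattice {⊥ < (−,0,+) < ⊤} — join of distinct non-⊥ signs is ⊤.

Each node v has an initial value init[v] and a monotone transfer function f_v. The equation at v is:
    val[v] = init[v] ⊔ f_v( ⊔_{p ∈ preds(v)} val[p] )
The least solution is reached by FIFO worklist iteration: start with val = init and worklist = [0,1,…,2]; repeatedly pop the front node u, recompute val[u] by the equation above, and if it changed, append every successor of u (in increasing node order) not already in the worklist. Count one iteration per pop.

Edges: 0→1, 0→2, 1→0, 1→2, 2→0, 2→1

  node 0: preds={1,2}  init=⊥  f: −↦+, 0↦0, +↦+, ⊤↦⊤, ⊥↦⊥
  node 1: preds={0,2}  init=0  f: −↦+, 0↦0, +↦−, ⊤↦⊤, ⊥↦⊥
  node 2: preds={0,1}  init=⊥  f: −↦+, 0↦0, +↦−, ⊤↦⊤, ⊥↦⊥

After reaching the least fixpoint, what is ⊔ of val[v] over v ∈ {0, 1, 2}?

0

Iteration log — 5 steps:
  step 1. node 0  ⊔preds=0  new=0  old=⊥  +wl: 
  step 2. node 1  ⊔preds=0  new=0  stable
  step 3. node 2  ⊔preds=0  new=0  old=⊥  +wl: 0,1
  step 4. node 0  ⊔preds=0  new=0  stable
  step 5. node 1  ⊔preds=0  new=0  stable

Least fixpoint reached:
  node 0: 0
  node 1: 0
  node 2: 0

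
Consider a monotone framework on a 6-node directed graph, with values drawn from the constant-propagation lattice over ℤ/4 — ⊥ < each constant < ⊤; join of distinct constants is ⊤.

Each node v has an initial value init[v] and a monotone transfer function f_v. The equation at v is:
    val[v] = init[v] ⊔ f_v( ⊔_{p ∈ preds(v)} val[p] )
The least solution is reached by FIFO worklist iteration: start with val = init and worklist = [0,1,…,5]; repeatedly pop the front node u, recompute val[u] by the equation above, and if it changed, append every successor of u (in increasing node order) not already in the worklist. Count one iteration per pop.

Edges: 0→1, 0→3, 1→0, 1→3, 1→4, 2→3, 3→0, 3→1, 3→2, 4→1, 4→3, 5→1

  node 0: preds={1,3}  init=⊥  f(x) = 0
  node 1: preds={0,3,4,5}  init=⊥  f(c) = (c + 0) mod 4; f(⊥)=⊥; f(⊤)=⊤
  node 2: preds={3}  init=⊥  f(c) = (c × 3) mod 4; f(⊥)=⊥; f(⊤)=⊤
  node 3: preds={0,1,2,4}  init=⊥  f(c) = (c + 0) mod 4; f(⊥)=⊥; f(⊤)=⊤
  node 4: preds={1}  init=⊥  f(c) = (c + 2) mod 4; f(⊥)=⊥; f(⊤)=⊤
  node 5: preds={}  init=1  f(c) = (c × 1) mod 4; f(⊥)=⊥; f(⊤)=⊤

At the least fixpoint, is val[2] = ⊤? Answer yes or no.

yes

Trace (10 dequeues):
  [1] u=0 | in ⊥ | out 0 | prev ⊥ | push {}
  [2] u=1 | in ⊤ | out ⊤ | prev ⊥ | push {0}
  [3] u=2 | in ⊥ | out ⊥ | ==
  [4] u=3 | in ⊤ | out ⊤ | prev ⊥ | push {1,2}
  [5] u=4 | in ⊤ | out ⊤ | prev ⊥ | push {3}
  [6] u=5 | in ⊥ | out 1 | ==
  [7] u=0 | in ⊤ | out 0 | ==
  [8] u=1 | in ⊤ | out ⊤ | ==
  [9] u=2 | in ⊤ | out ⊤ | prev ⊥ | push {}
  [10] u=3 | in ⊤ | out ⊤ | ==

Converged values:
  [0] 0
  [1] ⊤
  [2] ⊤
  [3] ⊤
  [4] ⊤
  [5] 1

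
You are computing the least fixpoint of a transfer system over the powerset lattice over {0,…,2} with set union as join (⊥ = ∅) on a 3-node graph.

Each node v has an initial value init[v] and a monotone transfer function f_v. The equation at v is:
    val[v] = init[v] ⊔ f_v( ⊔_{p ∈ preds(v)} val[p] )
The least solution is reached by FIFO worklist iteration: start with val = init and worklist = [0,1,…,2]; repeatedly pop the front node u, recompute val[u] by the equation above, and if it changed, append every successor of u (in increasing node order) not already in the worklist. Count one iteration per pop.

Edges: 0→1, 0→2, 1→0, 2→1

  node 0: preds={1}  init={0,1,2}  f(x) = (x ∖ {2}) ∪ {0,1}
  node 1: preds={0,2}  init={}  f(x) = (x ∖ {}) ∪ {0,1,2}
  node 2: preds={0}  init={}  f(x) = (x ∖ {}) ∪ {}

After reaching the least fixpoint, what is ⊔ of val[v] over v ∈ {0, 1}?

Trace (5 dequeues):
  [1] u=0 | in {} | out {0,1,2} | ==
  [2] u=1 | in {0,1,2} | out {0,1,2} | prev {} | push {0}
  [3] u=2 | in {0,1,2} | out {0,1,2} | prev {} | push {1}
  [4] u=0 | in {0,1,2} | out {0,1,2} | ==
  [5] u=1 | in {0,1,2} | out {0,1,2} | ==

Converged values:
  [0] {0,1,2}
  [1] {0,1,2}
  [2] {0,1,2}

{0,1,2}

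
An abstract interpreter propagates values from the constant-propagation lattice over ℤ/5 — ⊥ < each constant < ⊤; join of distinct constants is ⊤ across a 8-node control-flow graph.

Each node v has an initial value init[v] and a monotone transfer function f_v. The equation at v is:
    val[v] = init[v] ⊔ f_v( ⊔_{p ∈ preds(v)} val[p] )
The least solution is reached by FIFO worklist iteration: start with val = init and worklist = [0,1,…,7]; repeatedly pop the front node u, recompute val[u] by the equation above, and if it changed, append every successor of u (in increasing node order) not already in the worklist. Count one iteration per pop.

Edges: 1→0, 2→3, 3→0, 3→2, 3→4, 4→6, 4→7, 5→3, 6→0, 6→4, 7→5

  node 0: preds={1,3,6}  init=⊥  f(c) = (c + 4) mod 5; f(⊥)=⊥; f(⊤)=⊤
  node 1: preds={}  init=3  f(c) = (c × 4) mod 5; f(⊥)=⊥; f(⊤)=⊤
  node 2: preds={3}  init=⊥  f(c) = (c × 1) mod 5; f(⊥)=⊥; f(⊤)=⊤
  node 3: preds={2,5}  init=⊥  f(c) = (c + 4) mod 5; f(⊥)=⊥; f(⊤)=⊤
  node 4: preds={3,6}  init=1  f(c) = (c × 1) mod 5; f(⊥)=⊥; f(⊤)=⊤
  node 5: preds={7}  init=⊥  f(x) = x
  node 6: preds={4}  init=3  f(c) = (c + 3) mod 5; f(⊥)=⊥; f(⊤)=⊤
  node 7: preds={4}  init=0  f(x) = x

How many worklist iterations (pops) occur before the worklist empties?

Worklist (18 pops):
  #1 pop 0: in=3 → 2 (was ⊥); enqueue []
  #2 pop 1: in=⊥ → 3 (no change)
  #3 pop 2: in=⊥ → ⊥ (no change)
  #4 pop 3: in=⊥ → ⊥ (no change)
  #5 pop 4: in=3 → ⊤ (was 1); enqueue []
  #6 pop 5: in=0 → 0 (was ⊥); enqueue [3]
  #7 pop 6: in=⊤ → ⊤ (was 3); enqueue [0,4]
  #8 pop 7: in=⊤ → ⊤ (was 0); enqueue [5]
  #9 pop 3: in=0 → 4 (was ⊥); enqueue [2]
  #10 pop 0: in=⊤ → ⊤ (was 2); enqueue []
  #11 pop 4: in=⊤ → ⊤ (no change)
  #12 pop 5: in=⊤ → ⊤ (was 0); enqueue [3]
  #13 pop 2: in=4 → 4 (was ⊥); enqueue []
  #14 pop 3: in=⊤ → ⊤ (was 4); enqueue [0,2,4]
  #15 pop 0: in=⊤ → ⊤ (no change)
  #16 pop 2: in=⊤ → ⊤ (was 4); enqueue [3]
  #17 pop 4: in=⊤ → ⊤ (no change)
  #18 pop 3: in=⊤ → ⊤ (no change)

Fixpoint:
  val[0] = ⊤
  val[1] = 3
  val[2] = ⊤
  val[3] = ⊤
  val[4] = ⊤
  val[5] = ⊤
  val[6] = ⊤
  val[7] = ⊤

18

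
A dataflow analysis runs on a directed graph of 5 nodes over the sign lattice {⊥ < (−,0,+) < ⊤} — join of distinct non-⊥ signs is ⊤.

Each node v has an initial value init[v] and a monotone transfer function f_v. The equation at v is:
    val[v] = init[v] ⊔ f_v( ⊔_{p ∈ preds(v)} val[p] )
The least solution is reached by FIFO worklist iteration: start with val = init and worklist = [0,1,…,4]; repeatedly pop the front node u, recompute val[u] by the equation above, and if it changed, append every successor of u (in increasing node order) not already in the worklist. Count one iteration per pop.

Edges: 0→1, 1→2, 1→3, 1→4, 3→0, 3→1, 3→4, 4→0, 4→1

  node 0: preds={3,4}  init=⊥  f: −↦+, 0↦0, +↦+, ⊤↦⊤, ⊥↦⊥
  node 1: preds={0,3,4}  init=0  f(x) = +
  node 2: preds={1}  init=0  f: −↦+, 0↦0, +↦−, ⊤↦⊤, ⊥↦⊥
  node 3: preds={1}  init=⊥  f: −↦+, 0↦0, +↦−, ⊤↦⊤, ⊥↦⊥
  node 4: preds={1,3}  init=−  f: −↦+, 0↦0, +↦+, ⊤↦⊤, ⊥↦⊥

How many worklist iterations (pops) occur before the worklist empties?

Trace (7 dequeues):
  [1] u=0 | in − | out + | prev ⊥ | push {}
  [2] u=1 | in ⊤ | out ⊤ | prev 0 | push {}
  [3] u=2 | in ⊤ | out ⊤ | prev 0 | push {}
  [4] u=3 | in ⊤ | out ⊤ | prev ⊥ | push {0,1}
  [5] u=4 | in ⊤ | out ⊤ | prev − | push {}
  [6] u=0 | in ⊤ | out ⊤ | prev + | push {}
  [7] u=1 | in ⊤ | out ⊤ | ==

Converged values:
  [0] ⊤
  [1] ⊤
  [2] ⊤
  [3] ⊤
  [4] ⊤

7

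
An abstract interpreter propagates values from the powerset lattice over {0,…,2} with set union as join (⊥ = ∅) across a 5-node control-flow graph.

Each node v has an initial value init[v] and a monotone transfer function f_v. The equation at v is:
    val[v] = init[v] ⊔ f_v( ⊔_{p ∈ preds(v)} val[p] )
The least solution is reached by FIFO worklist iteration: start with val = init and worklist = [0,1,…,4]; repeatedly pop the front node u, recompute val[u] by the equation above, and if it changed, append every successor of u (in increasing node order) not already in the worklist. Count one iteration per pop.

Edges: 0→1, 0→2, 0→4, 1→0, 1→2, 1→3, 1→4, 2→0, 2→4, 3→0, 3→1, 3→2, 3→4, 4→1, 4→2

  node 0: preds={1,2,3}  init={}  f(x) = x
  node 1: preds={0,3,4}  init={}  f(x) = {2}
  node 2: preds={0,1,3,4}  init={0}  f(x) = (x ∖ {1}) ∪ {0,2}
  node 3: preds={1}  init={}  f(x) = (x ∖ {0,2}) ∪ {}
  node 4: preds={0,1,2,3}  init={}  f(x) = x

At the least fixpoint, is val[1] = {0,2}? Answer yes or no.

no

Worklist (9 pops):
  #1 pop 0: in={0} → {0} (was {}); enqueue []
  #2 pop 1: in={0} → {2} (was {}); enqueue [0]
  #3 pop 2: in={0,2} → {0,2} (was {0}); enqueue []
  #4 pop 3: in={2} → {} (no change)
  #5 pop 4: in={0,2} → {0,2} (was {}); enqueue [1,2]
  #6 pop 0: in={0,2} → {0,2} (was {0}); enqueue [4]
  #7 pop 1: in={0,2} → {2} (no change)
  #8 pop 2: in={0,2} → {0,2} (no change)
  #9 pop 4: in={0,2} → {0,2} (no change)

Fixpoint:
  val[0] = {0,2}
  val[1] = {2}
  val[2] = {0,2}
  val[3] = {}
  val[4] = {0,2}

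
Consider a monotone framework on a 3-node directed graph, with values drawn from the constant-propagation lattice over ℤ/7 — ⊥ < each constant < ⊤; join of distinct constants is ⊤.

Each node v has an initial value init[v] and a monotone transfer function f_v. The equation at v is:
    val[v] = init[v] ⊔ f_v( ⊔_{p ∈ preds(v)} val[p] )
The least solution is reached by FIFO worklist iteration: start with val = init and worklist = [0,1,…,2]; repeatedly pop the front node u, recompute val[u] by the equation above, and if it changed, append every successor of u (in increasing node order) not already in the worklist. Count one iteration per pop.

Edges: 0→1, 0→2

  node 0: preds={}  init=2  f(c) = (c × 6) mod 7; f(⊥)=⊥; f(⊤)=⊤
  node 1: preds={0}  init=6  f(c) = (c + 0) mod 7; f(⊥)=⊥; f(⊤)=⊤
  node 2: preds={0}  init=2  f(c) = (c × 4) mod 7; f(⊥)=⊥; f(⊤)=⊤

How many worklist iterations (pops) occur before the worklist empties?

Iteration log — 3 steps:
  step 1. node 0  ⊔preds=⊥  new=2  stable
  step 2. node 1  ⊔preds=2  new=⊤  old=6  +wl: 
  step 3. node 2  ⊔preds=2  new=⊤  old=2  +wl: 

Least fixpoint reached:
  node 0: 2
  node 1: ⊤
  node 2: ⊤

3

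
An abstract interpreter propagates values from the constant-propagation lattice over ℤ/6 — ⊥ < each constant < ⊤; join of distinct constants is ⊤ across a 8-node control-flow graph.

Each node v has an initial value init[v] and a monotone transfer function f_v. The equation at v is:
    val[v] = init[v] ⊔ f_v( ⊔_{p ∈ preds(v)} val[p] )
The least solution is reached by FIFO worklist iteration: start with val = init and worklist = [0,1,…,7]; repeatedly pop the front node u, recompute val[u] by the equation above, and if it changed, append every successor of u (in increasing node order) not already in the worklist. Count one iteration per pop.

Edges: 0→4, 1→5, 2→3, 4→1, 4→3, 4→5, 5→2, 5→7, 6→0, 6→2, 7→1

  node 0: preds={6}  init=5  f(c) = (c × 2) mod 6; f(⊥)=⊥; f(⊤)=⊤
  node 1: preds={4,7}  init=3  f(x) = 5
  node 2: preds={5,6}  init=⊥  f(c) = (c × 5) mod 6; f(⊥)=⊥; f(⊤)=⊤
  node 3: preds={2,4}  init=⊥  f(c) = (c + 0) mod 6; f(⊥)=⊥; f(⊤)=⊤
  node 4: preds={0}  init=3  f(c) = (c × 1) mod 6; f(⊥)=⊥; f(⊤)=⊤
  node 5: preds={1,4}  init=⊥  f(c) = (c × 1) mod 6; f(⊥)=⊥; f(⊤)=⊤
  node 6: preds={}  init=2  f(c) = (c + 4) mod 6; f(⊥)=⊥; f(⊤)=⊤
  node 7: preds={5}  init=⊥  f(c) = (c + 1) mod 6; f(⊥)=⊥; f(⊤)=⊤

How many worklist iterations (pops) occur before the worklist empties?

Iteration log — 12 steps:
  step 1. node 0  ⊔preds=2  new=⊤  old=5  +wl: 
  step 2. node 1  ⊔preds=3  new=⊤  old=3  +wl: 
  step 3. node 2  ⊔preds=2  new=4  old=⊥  +wl: 
  step 4. node 3  ⊔preds=⊤  new=⊤  old=⊥  +wl: 
  step 5. node 4  ⊔preds=⊤  new=⊤  old=3  +wl: 1,3
  step 6. node 5  ⊔preds=⊤  new=⊤  old=⊥  +wl: 2
  step 7. node 6  ⊔preds=⊥  new=2  stable
  step 8. node 7  ⊔preds=⊤  new=⊤  old=⊥  +wl: 
  step 9. node 1  ⊔preds=⊤  new=⊤  stable
  step 10. node 3  ⊔preds=⊤  new=⊤  stable
  step 11. node 2  ⊔preds=⊤  new=⊤  old=4  +wl: 3
  step 12. node 3  ⊔preds=⊤  new=⊤  stable

Least fixpoint reached:
  node 0: ⊤
  node 1: ⊤
  node 2: ⊤
  node 3: ⊤
  node 4: ⊤
  node 5: ⊤
  node 6: 2
  node 7: ⊤

12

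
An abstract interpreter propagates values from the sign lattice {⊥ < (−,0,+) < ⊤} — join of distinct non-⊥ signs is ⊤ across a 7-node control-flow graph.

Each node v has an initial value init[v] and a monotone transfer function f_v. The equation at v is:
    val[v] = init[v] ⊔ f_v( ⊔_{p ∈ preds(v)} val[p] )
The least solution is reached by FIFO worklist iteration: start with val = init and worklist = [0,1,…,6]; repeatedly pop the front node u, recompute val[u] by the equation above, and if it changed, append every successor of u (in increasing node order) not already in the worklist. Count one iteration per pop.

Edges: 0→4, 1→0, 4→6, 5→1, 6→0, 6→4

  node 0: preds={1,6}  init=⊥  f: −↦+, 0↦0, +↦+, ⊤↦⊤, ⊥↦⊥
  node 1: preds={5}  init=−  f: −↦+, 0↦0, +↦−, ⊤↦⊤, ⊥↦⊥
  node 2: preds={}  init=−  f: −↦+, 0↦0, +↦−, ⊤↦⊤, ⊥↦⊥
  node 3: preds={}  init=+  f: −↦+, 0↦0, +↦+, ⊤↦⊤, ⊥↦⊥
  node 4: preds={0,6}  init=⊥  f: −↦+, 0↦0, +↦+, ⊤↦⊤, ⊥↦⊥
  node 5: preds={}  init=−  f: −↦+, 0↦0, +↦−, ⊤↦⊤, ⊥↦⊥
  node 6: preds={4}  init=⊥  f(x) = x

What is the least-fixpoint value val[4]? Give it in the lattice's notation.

Worklist (12 pops):
  #1 pop 0: in=− → + (was ⊥); enqueue []
  #2 pop 1: in=− → ⊤ (was −); enqueue [0]
  #3 pop 2: in=⊥ → − (no change)
  #4 pop 3: in=⊥ → + (no change)
  #5 pop 4: in=+ → + (was ⊥); enqueue []
  #6 pop 5: in=⊥ → − (no change)
  #7 pop 6: in=+ → + (was ⊥); enqueue [4]
  #8 pop 0: in=⊤ → ⊤ (was +); enqueue []
  #9 pop 4: in=⊤ → ⊤ (was +); enqueue [6]
  #10 pop 6: in=⊤ → ⊤ (was +); enqueue [0,4]
  #11 pop 0: in=⊤ → ⊤ (no change)
  #12 pop 4: in=⊤ → ⊤ (no change)

Fixpoint:
  val[0] = ⊤
  val[1] = ⊤
  val[2] = −
  val[3] = +
  val[4] = ⊤
  val[5] = −
  val[6] = ⊤

⊤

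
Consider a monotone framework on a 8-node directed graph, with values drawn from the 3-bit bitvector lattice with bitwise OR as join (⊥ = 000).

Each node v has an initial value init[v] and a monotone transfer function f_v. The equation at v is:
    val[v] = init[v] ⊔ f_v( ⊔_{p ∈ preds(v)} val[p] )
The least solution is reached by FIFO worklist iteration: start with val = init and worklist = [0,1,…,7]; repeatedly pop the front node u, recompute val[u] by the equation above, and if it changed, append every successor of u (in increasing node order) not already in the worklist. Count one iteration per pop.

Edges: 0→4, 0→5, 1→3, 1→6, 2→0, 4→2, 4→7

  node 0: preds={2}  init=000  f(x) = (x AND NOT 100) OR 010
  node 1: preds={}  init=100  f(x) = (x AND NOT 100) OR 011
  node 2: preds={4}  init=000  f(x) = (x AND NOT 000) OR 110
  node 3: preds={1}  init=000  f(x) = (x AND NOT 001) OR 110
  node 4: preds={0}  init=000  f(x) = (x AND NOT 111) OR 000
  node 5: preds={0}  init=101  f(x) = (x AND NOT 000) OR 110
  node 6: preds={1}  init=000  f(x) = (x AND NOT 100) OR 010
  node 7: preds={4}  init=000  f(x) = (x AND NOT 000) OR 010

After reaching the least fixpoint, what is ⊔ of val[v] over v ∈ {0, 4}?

010

Worklist (9 pops):
  #1 pop 0: in=000 → 010 (was 000); enqueue []
  #2 pop 1: in=000 → 111 (was 100); enqueue []
  #3 pop 2: in=000 → 110 (was 000); enqueue [0]
  #4 pop 3: in=111 → 110 (was 000); enqueue []
  #5 pop 4: in=010 → 000 (no change)
  #6 pop 5: in=010 → 111 (was 101); enqueue []
  #7 pop 6: in=111 → 011 (was 000); enqueue []
  #8 pop 7: in=000 → 010 (was 000); enqueue []
  #9 pop 0: in=110 → 010 (no change)

Fixpoint:
  val[0] = 010
  val[1] = 111
  val[2] = 110
  val[3] = 110
  val[4] = 000
  val[5] = 111
  val[6] = 011
  val[7] = 010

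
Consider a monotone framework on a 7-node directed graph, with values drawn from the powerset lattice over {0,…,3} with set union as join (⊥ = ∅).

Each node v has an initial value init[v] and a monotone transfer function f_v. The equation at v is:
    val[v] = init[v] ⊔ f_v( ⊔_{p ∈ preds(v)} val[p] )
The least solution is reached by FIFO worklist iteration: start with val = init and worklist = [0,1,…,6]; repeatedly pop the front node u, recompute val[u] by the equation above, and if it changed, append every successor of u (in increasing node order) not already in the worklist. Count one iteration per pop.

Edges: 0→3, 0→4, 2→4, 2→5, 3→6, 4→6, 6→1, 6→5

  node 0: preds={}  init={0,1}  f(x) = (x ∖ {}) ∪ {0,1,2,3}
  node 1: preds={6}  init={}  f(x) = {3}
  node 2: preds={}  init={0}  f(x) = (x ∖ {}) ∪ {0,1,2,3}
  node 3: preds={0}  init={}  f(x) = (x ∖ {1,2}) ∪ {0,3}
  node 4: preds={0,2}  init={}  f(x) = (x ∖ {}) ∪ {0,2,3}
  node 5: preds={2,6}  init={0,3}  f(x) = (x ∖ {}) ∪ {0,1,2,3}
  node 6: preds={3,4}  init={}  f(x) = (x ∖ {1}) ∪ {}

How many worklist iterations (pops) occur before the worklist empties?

9

Worklist (9 pops):
  #1 pop 0: in={} → {0,1,2,3} (was {0,1}); enqueue []
  #2 pop 1: in={} → {3} (was {}); enqueue []
  #3 pop 2: in={} → {0,1,2,3} (was {0}); enqueue []
  #4 pop 3: in={0,1,2,3} → {0,3} (was {}); enqueue []
  #5 pop 4: in={0,1,2,3} → {0,1,2,3} (was {}); enqueue []
  #6 pop 5: in={0,1,2,3} → {0,1,2,3} (was {0,3}); enqueue []
  #7 pop 6: in={0,1,2,3} → {0,2,3} (was {}); enqueue [1,5]
  #8 pop 1: in={0,2,3} → {3} (no change)
  #9 pop 5: in={0,1,2,3} → {0,1,2,3} (no change)

Fixpoint:
  val[0] = {0,1,2,3}
  val[1] = {3}
  val[2] = {0,1,2,3}
  val[3] = {0,3}
  val[4] = {0,1,2,3}
  val[5] = {0,1,2,3}
  val[6] = {0,2,3}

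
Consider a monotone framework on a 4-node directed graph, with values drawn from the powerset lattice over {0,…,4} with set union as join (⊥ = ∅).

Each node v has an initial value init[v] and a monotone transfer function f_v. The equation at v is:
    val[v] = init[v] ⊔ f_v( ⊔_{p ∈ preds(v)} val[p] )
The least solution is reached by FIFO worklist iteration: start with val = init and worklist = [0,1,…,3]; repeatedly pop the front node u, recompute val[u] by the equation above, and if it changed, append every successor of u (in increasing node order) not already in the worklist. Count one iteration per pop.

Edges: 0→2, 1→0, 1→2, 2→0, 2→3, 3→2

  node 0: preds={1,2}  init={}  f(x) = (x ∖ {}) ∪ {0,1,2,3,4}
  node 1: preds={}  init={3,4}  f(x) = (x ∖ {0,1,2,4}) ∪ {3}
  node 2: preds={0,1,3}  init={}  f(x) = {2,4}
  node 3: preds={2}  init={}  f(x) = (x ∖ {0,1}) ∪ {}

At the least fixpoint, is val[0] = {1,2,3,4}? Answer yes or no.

no

Iteration log — 6 steps:
  step 1. node 0  ⊔preds={3,4}  new={0,1,2,3,4}  old={}  +wl: 
  step 2. node 1  ⊔preds={}  new={3,4}  stable
  step 3. node 2  ⊔preds={0,1,2,3,4}  new={2,4}  old={}  +wl: 0
  step 4. node 3  ⊔preds={2,4}  new={2,4}  old={}  +wl: 2
  step 5. node 0  ⊔preds={2,3,4}  new={0,1,2,3,4}  stable
  step 6. node 2  ⊔preds={0,1,2,3,4}  new={2,4}  stable

Least fixpoint reached:
  node 0: {0,1,2,3,4}
  node 1: {3,4}
  node 2: {2,4}
  node 3: {2,4}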